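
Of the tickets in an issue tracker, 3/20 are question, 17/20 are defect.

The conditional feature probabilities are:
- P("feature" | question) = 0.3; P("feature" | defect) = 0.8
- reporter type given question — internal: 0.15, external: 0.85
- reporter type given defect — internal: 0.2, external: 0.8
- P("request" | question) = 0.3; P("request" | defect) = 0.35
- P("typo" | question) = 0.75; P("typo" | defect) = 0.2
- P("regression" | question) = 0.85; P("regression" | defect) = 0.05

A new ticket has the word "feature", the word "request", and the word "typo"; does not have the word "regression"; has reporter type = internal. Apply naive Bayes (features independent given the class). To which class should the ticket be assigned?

question: 0.15 × 0.3 × 0.15 × 0.3 × 0.75 × (1−0.85) = 0.0002278125
defect: 0.85 × 0.8 × 0.2 × 0.35 × 0.2 × (1−0.05) = 0.009044
Highest score → defect.

defect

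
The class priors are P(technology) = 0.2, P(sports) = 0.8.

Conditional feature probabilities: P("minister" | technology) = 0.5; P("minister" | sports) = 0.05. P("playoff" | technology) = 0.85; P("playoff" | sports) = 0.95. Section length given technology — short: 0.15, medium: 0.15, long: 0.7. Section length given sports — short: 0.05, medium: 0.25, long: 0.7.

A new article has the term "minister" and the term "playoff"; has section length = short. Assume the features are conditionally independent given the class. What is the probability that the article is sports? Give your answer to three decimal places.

technology: 0.2 × 0.5 × 0.85 × 0.15 = 0.01275
sports: 0.8 × 0.05 × 0.95 × 0.05 = 0.0019
P(sports | x) = 0.0019 / 0.01465 ≈ 0.130

0.130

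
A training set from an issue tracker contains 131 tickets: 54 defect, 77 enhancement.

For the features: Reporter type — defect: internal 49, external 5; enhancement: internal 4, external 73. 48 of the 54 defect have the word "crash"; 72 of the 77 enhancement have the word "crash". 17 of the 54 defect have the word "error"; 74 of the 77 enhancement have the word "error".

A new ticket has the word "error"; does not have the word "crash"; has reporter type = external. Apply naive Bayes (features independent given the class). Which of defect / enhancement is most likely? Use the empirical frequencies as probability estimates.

enhancement

defect: (54/131) × (5/54) × (6/54) × (17/54) ≈ 0.00133509
enhancement: (77/131) × (73/77) × (5/77) × (74/77) ≈ 0.0347754
Highest score → enhancement.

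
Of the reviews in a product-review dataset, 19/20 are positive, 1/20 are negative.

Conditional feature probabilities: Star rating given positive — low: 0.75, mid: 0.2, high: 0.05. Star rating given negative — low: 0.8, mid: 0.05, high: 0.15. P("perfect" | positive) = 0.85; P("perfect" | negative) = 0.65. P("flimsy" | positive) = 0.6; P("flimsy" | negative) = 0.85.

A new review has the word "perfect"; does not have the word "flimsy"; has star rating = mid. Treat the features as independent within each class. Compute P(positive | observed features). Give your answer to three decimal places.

0.996

positive: 0.95 × 0.2 × 0.85 × (1−0.6) = 0.0646
negative: 0.05 × 0.05 × 0.65 × (1−0.85) = 0.00024375
P(positive | x) = 0.0646 / 0.06484375 ≈ 0.996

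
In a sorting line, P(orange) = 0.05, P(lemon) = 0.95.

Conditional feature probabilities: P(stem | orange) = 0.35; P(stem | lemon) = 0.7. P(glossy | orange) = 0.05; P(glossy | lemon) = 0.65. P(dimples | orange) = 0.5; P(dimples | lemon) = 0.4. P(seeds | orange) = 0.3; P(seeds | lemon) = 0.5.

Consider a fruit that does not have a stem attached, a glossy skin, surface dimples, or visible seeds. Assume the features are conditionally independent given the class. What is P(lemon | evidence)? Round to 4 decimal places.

orange: 0.05 × (1−0.35) × (1−0.05) × (1−0.5) × (1−0.3) = 0.01080625
lemon: 0.95 × (1−0.7) × (1−0.65) × (1−0.4) × (1−0.5) = 0.029925
P(lemon | x) = 0.029925 / 0.04073125 ≈ 0.7347

0.7347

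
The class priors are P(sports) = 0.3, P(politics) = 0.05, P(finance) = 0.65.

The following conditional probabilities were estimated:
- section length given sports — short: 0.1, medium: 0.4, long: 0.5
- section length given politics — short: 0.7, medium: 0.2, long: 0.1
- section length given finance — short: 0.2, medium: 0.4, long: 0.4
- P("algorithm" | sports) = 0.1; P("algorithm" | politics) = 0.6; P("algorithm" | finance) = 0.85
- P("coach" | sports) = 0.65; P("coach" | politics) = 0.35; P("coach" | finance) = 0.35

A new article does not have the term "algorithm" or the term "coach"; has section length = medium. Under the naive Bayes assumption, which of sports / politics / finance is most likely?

sports: 0.3 × 0.4 × (1−0.1) × (1−0.65) = 0.0378
politics: 0.05 × 0.2 × (1−0.6) × (1−0.35) = 0.0026
finance: 0.65 × 0.4 × (1−0.85) × (1−0.35) = 0.02535
Highest score → sports.

sports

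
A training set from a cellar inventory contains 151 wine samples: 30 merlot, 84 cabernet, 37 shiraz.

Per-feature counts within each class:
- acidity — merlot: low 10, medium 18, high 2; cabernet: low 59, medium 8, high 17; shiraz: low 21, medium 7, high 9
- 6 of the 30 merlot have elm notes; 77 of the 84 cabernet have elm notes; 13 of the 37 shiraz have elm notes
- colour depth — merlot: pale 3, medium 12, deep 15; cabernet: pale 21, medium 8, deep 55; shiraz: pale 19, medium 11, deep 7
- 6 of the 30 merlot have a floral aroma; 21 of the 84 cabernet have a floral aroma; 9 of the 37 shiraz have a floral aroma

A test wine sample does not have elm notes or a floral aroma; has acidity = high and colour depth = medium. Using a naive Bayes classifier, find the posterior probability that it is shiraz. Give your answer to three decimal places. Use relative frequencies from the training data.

0.682

merlot: (30/151) × (2/30) × (24/30) × (12/30) × (24/30) ≈ 0.00339073
cabernet: (84/151) × (17/84) × (7/84) × (8/84) × (63/84) ≈ 0.000670136
shiraz: (37/151) × (9/37) × (24/37) × (11/37) × (28/37) ≈ 0.00869806
P(shiraz | x) = 0.00869806 / 0.012758926 ≈ 0.682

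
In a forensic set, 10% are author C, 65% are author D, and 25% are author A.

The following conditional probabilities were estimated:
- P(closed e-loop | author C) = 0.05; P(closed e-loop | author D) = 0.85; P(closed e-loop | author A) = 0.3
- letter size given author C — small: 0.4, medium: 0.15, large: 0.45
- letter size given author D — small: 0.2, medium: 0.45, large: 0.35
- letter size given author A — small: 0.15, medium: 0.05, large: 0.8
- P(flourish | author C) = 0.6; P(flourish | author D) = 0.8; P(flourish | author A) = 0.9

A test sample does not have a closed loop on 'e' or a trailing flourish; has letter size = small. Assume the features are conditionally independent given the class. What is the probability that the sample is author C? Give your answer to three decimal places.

author C: 0.1 × (1−0.05) × 0.4 × (1−0.6) = 0.0152
author D: 0.65 × (1−0.85) × 0.2 × (1−0.8) = 0.0039
author A: 0.25 × (1−0.3) × 0.15 × (1−0.9) = 0.002625
P(author C | x) = 0.0152 / 0.021725 ≈ 0.700

0.700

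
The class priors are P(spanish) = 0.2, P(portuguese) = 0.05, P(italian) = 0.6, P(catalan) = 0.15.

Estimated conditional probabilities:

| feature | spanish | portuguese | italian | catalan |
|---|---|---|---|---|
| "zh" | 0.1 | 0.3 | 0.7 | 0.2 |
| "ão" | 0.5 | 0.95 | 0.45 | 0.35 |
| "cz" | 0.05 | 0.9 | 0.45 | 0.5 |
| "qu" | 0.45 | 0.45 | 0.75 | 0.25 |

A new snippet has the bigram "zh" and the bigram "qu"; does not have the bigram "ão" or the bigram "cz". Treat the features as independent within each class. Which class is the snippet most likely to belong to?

spanish: 0.2 × 0.1 × (1−0.5) × (1−0.05) × 0.45 = 0.004275
portuguese: 0.05 × 0.3 × (1−0.95) × (1−0.9) × 0.45 = 0.00003375
italian: 0.6 × 0.7 × (1−0.45) × (1−0.45) × 0.75 = 0.0952875
catalan: 0.15 × 0.2 × (1−0.35) × (1−0.5) × 0.25 = 0.0024375
Highest score → italian.

italian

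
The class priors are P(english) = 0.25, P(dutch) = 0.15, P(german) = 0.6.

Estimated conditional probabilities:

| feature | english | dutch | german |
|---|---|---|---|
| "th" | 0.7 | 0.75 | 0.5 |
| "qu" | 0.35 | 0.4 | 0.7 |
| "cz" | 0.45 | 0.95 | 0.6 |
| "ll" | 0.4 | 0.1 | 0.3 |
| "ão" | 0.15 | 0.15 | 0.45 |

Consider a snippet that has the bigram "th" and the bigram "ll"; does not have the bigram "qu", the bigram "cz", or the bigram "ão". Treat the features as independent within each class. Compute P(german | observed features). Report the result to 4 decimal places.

english: 0.25 × 0.7 × (1−0.35) × (1−0.45) × 0.4 × (1−0.15) = 0.02127125
dutch: 0.15 × 0.75 × (1−0.4) × (1−0.95) × 0.1 × (1−0.15) = 0.000286875
german: 0.6 × 0.5 × (1−0.7) × (1−0.6) × 0.3 × (1−0.45) = 0.00594
P(german | x) = 0.00594 / 0.027498125 ≈ 0.2160

0.2160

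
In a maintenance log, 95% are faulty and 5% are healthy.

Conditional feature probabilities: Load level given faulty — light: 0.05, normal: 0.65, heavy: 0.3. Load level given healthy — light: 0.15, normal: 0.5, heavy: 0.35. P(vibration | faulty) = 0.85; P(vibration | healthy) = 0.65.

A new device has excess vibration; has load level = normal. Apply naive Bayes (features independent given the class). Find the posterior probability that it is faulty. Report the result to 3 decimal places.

faulty: 0.95 × 0.65 × 0.85 = 0.524875
healthy: 0.05 × 0.5 × 0.65 = 0.01625
P(faulty | x) = 0.524875 / 0.541125 ≈ 0.970

0.970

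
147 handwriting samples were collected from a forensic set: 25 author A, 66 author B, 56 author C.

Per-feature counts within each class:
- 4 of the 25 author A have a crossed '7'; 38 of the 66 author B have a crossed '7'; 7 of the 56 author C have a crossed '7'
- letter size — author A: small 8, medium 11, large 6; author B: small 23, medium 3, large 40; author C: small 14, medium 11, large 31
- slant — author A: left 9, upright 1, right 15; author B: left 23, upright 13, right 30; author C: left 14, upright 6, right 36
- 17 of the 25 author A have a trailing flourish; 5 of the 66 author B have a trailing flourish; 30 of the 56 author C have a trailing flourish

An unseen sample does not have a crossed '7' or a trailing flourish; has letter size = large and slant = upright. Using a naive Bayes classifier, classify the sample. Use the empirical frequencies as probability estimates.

author B

author A: (25/147) × (21/25) × (6/25) × (1/25) × (8/25) ≈ 0.000438857
author B: (66/147) × (28/66) × (40/66) × (13/66) × (61/66) ≈ 0.0210156
author C: (56/147) × (49/56) × (31/56) × (6/56) × (26/56) ≈ 0.00917912
Highest score → author B.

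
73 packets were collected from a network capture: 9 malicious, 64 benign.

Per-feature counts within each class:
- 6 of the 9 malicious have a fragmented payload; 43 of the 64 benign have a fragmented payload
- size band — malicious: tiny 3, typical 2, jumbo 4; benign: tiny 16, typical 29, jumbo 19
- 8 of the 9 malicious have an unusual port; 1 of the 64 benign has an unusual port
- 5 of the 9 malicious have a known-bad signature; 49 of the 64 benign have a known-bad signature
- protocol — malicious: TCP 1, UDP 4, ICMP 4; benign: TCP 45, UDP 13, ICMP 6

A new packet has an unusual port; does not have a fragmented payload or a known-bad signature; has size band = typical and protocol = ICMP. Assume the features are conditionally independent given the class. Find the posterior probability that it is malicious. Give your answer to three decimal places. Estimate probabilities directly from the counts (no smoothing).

malicious: (9/73) × (3/9) × (2/9) × (8/9) × (4/9) × (4/9) ≈ 0.0016035
benign: (64/73) × (21/64) × (29/64) × (1/64) × (15/64) × (6/64) ≈ 0.0000447525
P(malicious | x) = 0.0016035 / 0.0016482525 ≈ 0.973

0.973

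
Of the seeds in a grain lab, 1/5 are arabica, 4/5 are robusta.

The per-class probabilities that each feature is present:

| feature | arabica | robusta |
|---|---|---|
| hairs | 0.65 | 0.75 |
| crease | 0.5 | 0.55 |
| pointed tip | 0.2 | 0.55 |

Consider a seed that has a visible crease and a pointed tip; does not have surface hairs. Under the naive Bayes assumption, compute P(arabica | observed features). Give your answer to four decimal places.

arabica: 0.2 × (1−0.65) × 0.5 × 0.2 = 0.007
robusta: 0.8 × (1−0.75) × 0.55 × 0.55 = 0.0605
P(arabica | x) = 0.007 / 0.0675 ≈ 0.1037

0.1037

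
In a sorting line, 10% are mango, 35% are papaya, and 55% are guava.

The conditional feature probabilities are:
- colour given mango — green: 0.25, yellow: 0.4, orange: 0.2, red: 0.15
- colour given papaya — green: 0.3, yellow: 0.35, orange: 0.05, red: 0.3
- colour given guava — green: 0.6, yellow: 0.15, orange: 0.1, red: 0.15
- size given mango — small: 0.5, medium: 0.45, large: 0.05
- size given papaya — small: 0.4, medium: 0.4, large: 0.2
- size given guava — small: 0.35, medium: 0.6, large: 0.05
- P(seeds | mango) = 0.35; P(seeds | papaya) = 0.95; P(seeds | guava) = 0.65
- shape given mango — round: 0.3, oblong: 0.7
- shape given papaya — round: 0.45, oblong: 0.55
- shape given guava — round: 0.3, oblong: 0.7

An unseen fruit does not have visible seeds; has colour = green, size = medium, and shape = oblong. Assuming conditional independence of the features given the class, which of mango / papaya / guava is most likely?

guava

mango: 0.1 × 0.25 × 0.45 × (1−0.35) × 0.7 = 0.00511875
papaya: 0.35 × 0.3 × 0.4 × (1−0.95) × 0.55 = 0.001155
guava: 0.55 × 0.6 × 0.6 × (1−0.65) × 0.7 = 0.04851
Highest score → guava.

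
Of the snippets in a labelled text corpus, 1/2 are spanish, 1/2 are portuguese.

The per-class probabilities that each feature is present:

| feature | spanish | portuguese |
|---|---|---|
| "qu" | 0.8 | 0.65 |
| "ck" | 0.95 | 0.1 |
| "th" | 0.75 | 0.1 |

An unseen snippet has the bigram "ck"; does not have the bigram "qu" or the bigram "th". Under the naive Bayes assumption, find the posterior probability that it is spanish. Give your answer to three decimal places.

spanish: 0.5 × (1−0.8) × 0.95 × (1−0.75) = 0.02375
portuguese: 0.5 × (1−0.65) × 0.1 × (1−0.1) = 0.01575
P(spanish | x) = 0.02375 / 0.0395 ≈ 0.601

0.601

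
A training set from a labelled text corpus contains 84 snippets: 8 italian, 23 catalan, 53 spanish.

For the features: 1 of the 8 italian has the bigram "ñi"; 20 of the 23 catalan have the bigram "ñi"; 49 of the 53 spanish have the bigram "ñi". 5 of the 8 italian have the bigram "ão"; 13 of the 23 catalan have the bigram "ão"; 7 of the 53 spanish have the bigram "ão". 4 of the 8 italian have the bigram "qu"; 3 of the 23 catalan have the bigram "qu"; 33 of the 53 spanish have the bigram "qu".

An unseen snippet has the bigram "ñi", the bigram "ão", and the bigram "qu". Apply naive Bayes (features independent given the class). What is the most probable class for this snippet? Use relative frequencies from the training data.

italian: (8/84) × (1/8) × (5/8) × (4/8) ≈ 0.00372024
catalan: (23/84) × (20/23) × (13/23) × (3/23) ≈ 0.0175533
spanish: (53/84) × (49/53) × (7/53) × (33/53) ≈ 0.0479708
Highest score → spanish.

spanish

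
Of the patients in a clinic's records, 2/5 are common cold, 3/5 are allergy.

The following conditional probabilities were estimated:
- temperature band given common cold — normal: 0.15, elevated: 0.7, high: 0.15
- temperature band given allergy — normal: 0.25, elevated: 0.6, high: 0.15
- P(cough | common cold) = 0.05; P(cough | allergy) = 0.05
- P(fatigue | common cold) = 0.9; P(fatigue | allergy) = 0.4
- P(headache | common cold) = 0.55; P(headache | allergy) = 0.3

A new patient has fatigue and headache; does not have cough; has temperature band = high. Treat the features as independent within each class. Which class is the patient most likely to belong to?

common cold

common cold: 0.4 × 0.15 × (1−0.05) × 0.9 × 0.55 = 0.028215
allergy: 0.6 × 0.15 × (1−0.05) × 0.4 × 0.3 = 0.01026
Highest score → common cold.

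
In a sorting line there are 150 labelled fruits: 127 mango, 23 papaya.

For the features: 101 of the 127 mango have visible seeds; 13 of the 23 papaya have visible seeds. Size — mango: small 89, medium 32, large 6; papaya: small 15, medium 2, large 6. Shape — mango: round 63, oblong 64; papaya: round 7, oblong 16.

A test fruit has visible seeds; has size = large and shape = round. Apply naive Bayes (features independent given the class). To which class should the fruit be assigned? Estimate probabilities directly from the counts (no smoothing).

mango: (127/150) × (101/127) × (6/127) × (63/127) ≈ 0.0157803
papaya: (23/150) × (13/23) × (6/23) × (7/23) ≈ 0.00688091
Highest score → mango.

mango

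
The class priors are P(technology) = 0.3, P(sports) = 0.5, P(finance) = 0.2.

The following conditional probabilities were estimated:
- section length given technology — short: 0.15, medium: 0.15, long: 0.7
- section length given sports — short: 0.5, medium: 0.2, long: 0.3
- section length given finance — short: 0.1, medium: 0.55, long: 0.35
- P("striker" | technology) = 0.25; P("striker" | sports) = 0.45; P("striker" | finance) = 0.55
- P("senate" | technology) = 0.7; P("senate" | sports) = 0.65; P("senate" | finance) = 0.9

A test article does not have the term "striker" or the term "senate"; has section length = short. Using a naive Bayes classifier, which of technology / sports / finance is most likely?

technology: 0.3 × 0.15 × (1−0.25) × (1−0.7) = 0.010125
sports: 0.5 × 0.5 × (1−0.45) × (1−0.65) = 0.048125
finance: 0.2 × 0.1 × (1−0.55) × (1−0.9) = 0.0009
Highest score → sports.

sports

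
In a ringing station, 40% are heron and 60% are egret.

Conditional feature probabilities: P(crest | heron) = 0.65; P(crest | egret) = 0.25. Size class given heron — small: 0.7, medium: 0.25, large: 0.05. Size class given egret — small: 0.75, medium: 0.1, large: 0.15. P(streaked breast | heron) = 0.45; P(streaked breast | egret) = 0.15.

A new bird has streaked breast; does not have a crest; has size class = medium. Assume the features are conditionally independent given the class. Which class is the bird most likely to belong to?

heron

heron: 0.4 × (1−0.65) × 0.25 × 0.45 = 0.01575
egret: 0.6 × (1−0.25) × 0.1 × 0.15 = 0.00675
Highest score → heron.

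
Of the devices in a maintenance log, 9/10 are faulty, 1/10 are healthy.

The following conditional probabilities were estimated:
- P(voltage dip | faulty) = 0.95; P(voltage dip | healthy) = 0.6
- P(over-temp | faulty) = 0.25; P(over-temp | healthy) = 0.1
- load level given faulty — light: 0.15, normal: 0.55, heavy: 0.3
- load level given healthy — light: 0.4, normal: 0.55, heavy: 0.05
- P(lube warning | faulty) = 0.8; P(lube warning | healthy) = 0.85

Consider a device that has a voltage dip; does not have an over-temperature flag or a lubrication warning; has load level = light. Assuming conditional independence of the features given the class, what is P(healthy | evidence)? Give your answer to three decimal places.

faulty: 0.9 × 0.95 × (1−0.25) × 0.15 × (1−0.8) = 0.0192375
healthy: 0.1 × 0.6 × (1−0.1) × 0.4 × (1−0.85) = 0.00324
P(healthy | x) = 0.00324 / 0.0224775 ≈ 0.144

0.144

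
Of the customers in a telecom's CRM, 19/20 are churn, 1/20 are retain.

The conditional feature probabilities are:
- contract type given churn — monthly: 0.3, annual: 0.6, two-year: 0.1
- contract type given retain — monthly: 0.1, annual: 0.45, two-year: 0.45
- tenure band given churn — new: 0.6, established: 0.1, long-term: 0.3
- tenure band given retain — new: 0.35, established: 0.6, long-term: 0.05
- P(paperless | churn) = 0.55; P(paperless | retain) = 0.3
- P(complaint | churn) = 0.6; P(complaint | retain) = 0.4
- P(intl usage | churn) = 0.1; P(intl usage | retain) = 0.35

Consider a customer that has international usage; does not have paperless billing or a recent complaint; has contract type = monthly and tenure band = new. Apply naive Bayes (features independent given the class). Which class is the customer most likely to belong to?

churn: 0.95 × 0.3 × 0.6 × (1−0.55) × (1−0.6) × 0.1 = 0.003078
retain: 0.05 × 0.1 × 0.35 × (1−0.3) × (1−0.4) × 0.35 = 0.00025725
Highest score → churn.

churn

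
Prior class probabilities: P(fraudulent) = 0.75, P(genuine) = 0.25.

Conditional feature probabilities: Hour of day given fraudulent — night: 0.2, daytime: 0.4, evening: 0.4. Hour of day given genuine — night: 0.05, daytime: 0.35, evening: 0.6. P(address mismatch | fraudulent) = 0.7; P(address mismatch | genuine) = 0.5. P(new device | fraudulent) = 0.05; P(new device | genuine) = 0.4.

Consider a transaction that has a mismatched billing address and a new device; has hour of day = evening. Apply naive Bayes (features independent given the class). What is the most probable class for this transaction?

fraudulent: 0.75 × 0.4 × 0.7 × 0.05 = 0.0105
genuine: 0.25 × 0.6 × 0.5 × 0.4 = 0.03
Highest score → genuine.

genuine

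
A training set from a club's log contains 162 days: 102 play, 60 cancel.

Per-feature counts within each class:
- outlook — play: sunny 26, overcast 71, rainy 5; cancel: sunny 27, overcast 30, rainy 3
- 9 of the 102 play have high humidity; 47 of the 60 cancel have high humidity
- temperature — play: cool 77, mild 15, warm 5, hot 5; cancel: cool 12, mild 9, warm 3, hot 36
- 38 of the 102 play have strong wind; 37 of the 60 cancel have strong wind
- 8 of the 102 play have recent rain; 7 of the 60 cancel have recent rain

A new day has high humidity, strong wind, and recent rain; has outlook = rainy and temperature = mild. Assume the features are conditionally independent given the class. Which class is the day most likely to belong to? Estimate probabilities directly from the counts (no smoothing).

play: (102/162) × (5/102) × (9/102) × (15/102) × (38/102) × (8/102) ≈ 0.000011702
cancel: (60/162) × (3/60) × (47/60) × (9/60) × (37/60) × (7/60) ≈ 0.000156546
Highest score → cancel.

cancel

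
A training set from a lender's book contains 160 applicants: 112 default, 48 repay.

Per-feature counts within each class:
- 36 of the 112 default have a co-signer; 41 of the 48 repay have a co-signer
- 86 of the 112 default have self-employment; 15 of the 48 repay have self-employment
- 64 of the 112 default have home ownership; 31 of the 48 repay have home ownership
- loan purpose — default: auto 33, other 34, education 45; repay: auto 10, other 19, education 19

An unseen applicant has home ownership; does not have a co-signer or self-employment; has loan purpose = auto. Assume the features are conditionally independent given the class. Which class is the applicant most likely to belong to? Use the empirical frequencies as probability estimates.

default

default: (112/160) × (76/112) × (26/112) × (64/112) × (33/112) ≈ 0.0185655
repay: (48/160) × (7/48) × (33/48) × (31/48) × (10/48) ≈ 0.00404697
Highest score → default.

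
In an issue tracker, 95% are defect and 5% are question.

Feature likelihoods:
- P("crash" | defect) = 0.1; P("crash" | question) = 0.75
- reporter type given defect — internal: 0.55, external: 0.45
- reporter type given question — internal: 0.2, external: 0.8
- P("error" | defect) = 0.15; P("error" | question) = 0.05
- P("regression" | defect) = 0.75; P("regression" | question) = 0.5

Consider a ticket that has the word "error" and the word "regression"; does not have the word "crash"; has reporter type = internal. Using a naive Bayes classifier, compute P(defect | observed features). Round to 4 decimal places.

0.9988

defect: 0.95 × (1−0.1) × 0.55 × 0.15 × 0.75 = 0.052903125
question: 0.05 × (1−0.75) × 0.2 × 0.05 × 0.5 = 0.0000625
P(defect | x) = 0.052903125 / 0.052965625 ≈ 0.9988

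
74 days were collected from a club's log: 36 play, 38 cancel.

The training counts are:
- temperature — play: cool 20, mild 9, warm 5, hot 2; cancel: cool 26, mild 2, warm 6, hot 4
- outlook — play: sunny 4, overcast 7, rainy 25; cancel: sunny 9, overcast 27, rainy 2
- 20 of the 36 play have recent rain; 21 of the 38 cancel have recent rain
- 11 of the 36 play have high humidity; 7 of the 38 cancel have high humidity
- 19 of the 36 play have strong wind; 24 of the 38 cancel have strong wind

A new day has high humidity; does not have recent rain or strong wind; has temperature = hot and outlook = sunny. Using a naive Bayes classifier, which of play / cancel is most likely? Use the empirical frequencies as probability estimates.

cancel

play: (36/74) × (2/36) × (4/36) × (16/36) × (11/36) × (17/36) ≈ 0.000192579
cancel: (38/74) × (4/38) × (9/38) × (17/38) × (7/38) × (14/38) ≈ 0.000388697
Highest score → cancel.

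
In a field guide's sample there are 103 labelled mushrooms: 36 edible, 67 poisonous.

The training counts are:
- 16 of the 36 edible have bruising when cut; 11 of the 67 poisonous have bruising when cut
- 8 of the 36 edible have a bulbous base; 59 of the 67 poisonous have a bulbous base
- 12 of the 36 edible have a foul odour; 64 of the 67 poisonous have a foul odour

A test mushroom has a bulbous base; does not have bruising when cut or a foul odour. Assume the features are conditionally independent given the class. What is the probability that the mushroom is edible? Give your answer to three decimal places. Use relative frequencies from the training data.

edible: (36/103) × (20/36) × (8/36) × (24/36) ≈ 0.0287666
poisonous: (67/103) × (56/67) × (59/67) × (3/67) ≈ 0.0214375
P(edible | x) = 0.0287666 / 0.0502041 ≈ 0.573

0.573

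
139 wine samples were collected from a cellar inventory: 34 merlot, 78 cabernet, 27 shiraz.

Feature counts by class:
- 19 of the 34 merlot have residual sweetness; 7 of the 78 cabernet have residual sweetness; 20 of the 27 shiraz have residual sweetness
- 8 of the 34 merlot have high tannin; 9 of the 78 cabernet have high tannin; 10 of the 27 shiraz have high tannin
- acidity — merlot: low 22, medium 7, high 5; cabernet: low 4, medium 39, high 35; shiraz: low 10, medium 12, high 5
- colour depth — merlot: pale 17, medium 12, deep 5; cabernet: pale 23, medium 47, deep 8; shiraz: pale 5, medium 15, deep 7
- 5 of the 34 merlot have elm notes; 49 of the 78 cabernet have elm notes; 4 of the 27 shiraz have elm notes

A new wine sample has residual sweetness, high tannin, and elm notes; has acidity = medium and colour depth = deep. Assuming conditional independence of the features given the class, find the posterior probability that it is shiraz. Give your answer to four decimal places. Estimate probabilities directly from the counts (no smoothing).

merlot: (34/139) × (19/34) × (8/34) × (7/34) × (5/34) × (5/34) ≈ 0.000143203
cabernet: (78/139) × (7/78) × (9/78) × (39/78) × (8/78) × (49/78) ≈ 0.000187197
shiraz: (27/139) × (20/27) × (10/27) × (12/27) × (7/27) × (4/27) ≈ 0.000909703
P(shiraz | x) = 0.000909703 / 0.001240103 ≈ 0.7336

0.7336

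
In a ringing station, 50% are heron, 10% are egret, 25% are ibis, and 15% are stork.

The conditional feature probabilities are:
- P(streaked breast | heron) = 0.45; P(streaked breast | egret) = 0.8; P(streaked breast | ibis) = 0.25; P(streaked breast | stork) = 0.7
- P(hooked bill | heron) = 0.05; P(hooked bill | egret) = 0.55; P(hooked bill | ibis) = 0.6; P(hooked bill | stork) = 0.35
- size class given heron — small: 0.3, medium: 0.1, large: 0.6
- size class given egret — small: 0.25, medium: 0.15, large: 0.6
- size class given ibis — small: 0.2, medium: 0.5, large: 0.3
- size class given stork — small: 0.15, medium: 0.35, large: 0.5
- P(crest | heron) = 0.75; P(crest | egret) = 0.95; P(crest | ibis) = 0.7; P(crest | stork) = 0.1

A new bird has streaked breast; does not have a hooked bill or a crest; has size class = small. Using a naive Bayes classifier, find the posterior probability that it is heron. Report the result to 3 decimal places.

0.589

heron: 0.5 × 0.45 × (1−0.05) × 0.3 × (1−0.75) = 0.01603125
egret: 0.1 × 0.8 × (1−0.55) × 0.25 × (1−0.95) = 0.00045
ibis: 0.25 × 0.25 × (1−0.6) × 0.2 × (1−0.7) = 0.0015
stork: 0.15 × 0.7 × (1−0.35) × 0.15 × (1−0.1) = 0.00921375
P(heron | x) = 0.01603125 / 0.027195 ≈ 0.589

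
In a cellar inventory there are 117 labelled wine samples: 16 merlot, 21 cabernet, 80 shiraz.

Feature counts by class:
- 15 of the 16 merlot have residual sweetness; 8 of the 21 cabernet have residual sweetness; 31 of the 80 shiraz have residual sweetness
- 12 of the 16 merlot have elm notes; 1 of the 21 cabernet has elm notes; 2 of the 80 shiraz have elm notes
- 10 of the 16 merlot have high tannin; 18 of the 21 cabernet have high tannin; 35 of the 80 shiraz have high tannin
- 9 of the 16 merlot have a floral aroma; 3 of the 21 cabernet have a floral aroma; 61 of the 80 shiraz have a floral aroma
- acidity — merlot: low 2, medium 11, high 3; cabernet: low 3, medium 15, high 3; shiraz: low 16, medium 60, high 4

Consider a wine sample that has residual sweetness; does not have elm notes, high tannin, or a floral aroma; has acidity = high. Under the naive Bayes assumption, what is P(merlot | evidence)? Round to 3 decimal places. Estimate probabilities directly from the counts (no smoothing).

merlot: (16/117) × (15/16) × (4/16) × (6/16) × (7/16) × (3/16) ≈ 0.000985953
cabernet: (21/117) × (8/21) × (20/21) × (3/21) × (18/21) × (3/21) ≈ 0.00113913
shiraz: (80/117) × (31/80) × (78/80) × (45/80) × (19/80) × (4/80) = 0.0017255859375
P(merlot | x) = 0.000985953 / 0.0038506689375 ≈ 0.256

0.256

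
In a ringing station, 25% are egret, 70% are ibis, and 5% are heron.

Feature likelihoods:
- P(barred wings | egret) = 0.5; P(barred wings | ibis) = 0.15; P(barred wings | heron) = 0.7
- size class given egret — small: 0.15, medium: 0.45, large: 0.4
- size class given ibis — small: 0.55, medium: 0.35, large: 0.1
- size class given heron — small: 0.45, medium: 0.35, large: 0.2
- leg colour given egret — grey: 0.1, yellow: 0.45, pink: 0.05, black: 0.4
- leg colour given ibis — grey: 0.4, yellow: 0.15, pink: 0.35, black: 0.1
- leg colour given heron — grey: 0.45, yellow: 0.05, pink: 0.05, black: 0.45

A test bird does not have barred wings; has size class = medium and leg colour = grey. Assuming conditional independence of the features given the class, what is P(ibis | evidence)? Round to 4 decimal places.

0.9125

egret: 0.25 × (1−0.5) × 0.45 × 0.1 = 0.005625
ibis: 0.7 × (1−0.15) × 0.35 × 0.4 = 0.0833
heron: 0.05 × (1−0.7) × 0.35 × 0.45 = 0.0023625
P(ibis | x) = 0.0833 / 0.0912875 ≈ 0.9125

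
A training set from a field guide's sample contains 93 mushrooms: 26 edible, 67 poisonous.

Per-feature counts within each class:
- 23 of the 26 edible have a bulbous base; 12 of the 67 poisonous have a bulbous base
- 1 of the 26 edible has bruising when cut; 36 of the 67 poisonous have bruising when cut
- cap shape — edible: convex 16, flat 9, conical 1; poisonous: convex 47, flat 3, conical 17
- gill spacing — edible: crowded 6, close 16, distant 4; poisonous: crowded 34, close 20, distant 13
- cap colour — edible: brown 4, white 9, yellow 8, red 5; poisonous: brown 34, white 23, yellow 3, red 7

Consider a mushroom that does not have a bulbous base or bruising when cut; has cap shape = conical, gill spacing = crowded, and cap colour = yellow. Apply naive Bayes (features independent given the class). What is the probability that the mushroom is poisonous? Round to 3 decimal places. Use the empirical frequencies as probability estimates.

0.949

edible: (26/93) × (3/26) × (25/26) × (1/26) × (6/26) × (8/26) ≈ 0.0000847083
poisonous: (67/93) × (55/67) × (31/67) × (17/67) × (34/67) × (3/67) ≈ 0.00157758
P(poisonous | x) = 0.00157758 / 0.0016622883 ≈ 0.949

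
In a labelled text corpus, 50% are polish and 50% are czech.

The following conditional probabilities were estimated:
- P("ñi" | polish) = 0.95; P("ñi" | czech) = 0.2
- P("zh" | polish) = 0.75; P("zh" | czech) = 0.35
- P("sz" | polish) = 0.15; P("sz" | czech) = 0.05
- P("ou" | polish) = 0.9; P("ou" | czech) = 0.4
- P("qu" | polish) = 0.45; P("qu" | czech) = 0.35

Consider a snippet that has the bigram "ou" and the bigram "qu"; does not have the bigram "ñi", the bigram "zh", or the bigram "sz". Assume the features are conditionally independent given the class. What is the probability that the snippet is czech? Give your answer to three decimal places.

0.941

polish: 0.5 × (1−0.95) × (1−0.75) × (1−0.15) × 0.9 × 0.45 = 0.0021515625
czech: 0.5 × (1−0.2) × (1−0.35) × (1−0.05) × 0.4 × 0.35 = 0.03458
P(czech | x) = 0.03458 / 0.0367315625 ≈ 0.941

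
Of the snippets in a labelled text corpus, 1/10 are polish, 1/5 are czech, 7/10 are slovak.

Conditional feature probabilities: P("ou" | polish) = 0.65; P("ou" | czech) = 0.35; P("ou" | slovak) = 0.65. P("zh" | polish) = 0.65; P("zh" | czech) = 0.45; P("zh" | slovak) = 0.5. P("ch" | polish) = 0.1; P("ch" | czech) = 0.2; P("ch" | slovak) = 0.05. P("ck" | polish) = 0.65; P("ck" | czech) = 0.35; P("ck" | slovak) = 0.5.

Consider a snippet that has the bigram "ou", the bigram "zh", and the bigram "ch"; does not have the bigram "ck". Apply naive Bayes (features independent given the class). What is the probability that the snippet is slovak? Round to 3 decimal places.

polish: 0.1 × 0.65 × 0.65 × 0.1 × (1−0.65) = 0.00147875
czech: 0.2 × 0.35 × 0.45 × 0.2 × (1−0.35) = 0.004095
slovak: 0.7 × 0.65 × 0.5 × 0.05 × (1−0.5) = 0.0056875
P(slovak | x) = 0.0056875 / 0.01126125 ≈ 0.505

0.505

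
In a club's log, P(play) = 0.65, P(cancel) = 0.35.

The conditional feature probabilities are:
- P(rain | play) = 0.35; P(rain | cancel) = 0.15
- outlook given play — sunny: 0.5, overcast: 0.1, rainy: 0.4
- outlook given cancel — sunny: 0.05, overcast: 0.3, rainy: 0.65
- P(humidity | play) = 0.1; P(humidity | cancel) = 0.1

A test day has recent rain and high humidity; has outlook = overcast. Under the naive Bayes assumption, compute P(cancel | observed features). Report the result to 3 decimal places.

play: 0.65 × 0.35 × 0.1 × 0.1 = 0.002275
cancel: 0.35 × 0.15 × 0.3 × 0.1 = 0.001575
P(cancel | x) = 0.001575 / 0.00385 ≈ 0.409

0.409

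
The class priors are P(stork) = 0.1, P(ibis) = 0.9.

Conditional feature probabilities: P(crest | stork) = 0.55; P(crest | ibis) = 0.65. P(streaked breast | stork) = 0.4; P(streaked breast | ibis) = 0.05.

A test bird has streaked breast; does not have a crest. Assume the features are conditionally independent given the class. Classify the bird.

stork: 0.1 × (1−0.55) × 0.4 = 0.018
ibis: 0.9 × (1−0.65) × 0.05 = 0.01575
Highest score → stork.

stork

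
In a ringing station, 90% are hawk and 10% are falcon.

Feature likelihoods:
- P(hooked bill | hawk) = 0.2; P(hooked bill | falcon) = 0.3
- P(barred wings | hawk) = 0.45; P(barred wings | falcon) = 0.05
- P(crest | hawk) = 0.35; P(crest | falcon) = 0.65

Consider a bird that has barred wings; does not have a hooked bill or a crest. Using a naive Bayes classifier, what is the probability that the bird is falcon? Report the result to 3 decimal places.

0.006

hawk: 0.9 × (1−0.2) × 0.45 × (1−0.35) = 0.2106
falcon: 0.1 × (1−0.3) × 0.05 × (1−0.65) = 0.001225
P(falcon | x) = 0.001225 / 0.211825 ≈ 0.006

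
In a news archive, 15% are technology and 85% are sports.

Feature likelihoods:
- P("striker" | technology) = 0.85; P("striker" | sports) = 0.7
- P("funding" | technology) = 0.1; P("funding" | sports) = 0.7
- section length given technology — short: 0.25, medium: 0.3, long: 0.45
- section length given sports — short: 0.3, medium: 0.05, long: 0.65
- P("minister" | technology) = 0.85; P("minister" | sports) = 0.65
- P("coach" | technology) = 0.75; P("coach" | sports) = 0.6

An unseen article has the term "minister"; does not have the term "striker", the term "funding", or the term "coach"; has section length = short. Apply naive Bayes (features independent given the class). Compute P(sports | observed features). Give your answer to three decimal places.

technology: 0.15 × (1−0.85) × (1−0.1) × 0.25 × 0.85 × (1−0.75) = 0.00107578125
sports: 0.85 × (1−0.7) × (1−0.7) × 0.3 × 0.65 × (1−0.6) = 0.005967
P(sports | x) = 0.005967 / 0.00704278125 ≈ 0.847

0.847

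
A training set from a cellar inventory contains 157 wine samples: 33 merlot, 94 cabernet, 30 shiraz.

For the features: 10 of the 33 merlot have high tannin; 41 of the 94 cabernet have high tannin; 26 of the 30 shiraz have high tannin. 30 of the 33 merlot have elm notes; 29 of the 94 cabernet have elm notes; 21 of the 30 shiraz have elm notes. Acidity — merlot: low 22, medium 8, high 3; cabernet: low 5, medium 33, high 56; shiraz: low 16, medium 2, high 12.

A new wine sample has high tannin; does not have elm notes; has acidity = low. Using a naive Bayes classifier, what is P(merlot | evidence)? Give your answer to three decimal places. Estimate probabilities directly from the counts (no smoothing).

merlot: (33/157) × (10/33) × (3/33) × (22/33) ≈ 0.00386026
cabernet: (94/157) × (41/94) × (65/94) × (5/94) ≈ 0.00960532
shiraz: (30/157) × (26/30) × (9/30) × (16/30) ≈ 0.0264968
P(merlot | x) = 0.00386026 / 0.03996238 ≈ 0.097

0.097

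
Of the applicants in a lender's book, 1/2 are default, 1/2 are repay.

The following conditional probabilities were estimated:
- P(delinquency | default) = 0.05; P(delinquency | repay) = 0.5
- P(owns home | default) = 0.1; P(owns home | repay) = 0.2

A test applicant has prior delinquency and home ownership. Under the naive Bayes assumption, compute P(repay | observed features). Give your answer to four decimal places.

0.9524

default: 0.5 × 0.05 × 0.1 = 0.0025
repay: 0.5 × 0.5 × 0.2 = 0.05
P(repay | x) = 0.05 / 0.0525 ≈ 0.9524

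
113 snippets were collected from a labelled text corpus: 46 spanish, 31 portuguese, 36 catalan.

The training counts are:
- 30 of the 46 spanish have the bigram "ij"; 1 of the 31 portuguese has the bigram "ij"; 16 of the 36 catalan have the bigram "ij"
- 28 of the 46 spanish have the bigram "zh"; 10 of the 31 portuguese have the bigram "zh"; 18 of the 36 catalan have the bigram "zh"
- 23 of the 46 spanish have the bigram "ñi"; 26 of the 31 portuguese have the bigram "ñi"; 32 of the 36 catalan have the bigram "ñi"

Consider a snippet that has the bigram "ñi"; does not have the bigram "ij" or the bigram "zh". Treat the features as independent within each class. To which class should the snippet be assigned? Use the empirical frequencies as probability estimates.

spanish: (46/113) × (16/46) × (18/46) × (23/46) ≈ 0.027703
portuguese: (31/113) × (30/31) × (21/31) × (26/31) ≈ 0.150838
catalan: (36/113) × (20/36) × (18/36) × (32/36) ≈ 0.0786627
Highest score → portuguese.

portuguese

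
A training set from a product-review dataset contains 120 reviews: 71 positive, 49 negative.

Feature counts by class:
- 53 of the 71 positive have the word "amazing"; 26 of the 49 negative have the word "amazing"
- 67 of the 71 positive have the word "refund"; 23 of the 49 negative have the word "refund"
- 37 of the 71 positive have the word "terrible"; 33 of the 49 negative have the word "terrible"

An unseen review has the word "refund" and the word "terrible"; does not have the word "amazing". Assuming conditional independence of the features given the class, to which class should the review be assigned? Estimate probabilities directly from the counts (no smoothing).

positive

positive: (71/120) × (18/71) × (67/71) × (37/71) ≈ 0.0737651
negative: (49/120) × (23/49) × (23/49) × (33/49) ≈ 0.0605893
Highest score → positive.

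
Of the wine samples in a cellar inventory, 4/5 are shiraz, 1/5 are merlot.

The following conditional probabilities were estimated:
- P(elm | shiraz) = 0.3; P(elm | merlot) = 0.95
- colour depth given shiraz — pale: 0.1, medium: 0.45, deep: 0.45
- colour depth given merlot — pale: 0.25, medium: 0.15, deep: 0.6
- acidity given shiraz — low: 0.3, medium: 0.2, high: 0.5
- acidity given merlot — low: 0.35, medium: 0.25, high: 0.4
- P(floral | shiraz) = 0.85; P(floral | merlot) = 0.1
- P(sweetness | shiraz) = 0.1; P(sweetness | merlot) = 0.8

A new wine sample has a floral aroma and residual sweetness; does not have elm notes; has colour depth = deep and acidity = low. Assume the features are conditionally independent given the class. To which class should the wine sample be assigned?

shiraz: 0.8 × (1−0.3) × 0.45 × 0.3 × 0.85 × 0.1 = 0.006426
merlot: 0.2 × (1−0.95) × 0.6 × 0.35 × 0.1 × 0.8 = 0.000168
Highest score → shiraz.

shiraz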